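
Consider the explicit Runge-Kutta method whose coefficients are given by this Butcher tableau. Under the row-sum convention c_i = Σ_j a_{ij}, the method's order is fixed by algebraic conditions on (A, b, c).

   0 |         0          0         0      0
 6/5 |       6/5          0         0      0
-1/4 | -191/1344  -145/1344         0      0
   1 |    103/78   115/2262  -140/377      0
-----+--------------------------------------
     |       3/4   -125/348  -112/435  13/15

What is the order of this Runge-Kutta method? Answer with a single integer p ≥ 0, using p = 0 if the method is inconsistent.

4

b = (3/4, -125/348, -112/435, 13/15)
c = (0, 6/5, -1/4, 1)
Ac = (0, 0, -29/224, 2/13)
Σ b_i: 3/4·1 + (-125/348)·1 + (-112/435)·1 + 13/15·1 = 1 ✓
b·c: (-125/348)·6/5 + (-112/435)·(-1/4) + 13/15·1 = 1/2 ✓
b·c²: (-125/348)·36/25 + (-112/435)·1/16 + 13/15·1 = 1/3 ✓
b·Ac: (-112/435)·(-29/224) + 13/15·2/13 = 1/6 ✓
b·c³: (-125/348)·216/125 + (-112/435)·(-1/64) + 13/15·1 = 1/4 ✓
b·(c∘Ac): (-112/435)·29/896 + 13/15·2/13 = 1/8 ✓
b·Ac²: (-112/435)·(-87/560) + 13/15·1/20 = 1/12 ✓
b·A²c: 13/15·5/104 = 1/24 ✓; 4 stages ⇒ order 4.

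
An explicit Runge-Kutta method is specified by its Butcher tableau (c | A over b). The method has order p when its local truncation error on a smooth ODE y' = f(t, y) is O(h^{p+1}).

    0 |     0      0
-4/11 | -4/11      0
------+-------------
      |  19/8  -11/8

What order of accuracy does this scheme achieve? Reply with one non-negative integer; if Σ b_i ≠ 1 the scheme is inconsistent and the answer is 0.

2

b = (19/8, -11/8)
c = (0, -4/11)
Σ b_i: 19/8·1 + (-11/8)·1 = 1 ✓
b·c: (-11/8)·(-4/11) = 1/2 ✓; 2 stages ⇒ order 2.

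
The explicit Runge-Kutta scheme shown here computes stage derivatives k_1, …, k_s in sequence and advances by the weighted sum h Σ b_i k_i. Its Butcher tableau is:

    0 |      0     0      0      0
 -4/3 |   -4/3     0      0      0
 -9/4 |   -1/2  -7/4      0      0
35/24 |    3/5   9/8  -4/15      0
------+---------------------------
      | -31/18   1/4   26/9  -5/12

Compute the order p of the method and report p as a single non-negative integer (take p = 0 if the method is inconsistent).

1

b = (-31/18, 1/4, 26/9, -5/12)
c = (0, -4/3, -9/4, 35/24)
Ac = (0, 0, 7/3, -9/10)
Σ b_i: (-31/18)·1 + 1/4·1 + 26/9·1 + (-5/12)·1 = 1 ✓
b·c: 1/4·(-4/3) + 26/9·(-9/4) + (-5/12)·35/24 = -2143/288 ≠ 1/2 ⇒ order 1.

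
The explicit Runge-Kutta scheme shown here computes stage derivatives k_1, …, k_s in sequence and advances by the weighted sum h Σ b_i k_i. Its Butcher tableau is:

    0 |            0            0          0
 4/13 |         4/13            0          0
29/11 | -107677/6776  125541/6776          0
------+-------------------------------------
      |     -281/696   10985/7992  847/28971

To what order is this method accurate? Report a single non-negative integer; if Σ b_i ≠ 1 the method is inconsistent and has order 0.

3

b = (-281/696, 10985/7992, 847/28971)
c = (0, 4/13, 29/11)
Ac = (0, 0, 9657/1694)
Σ b_i: (-281/696)·1 + 10985/7992·1 + 847/28971·1 = 1 ✓
b·c: 10985/7992·4/13 + 847/28971·29/11 = 1/2 ✓
b·c²: 10985/7992·16/169 + 847/28971·841/121 = 1/3 ✓
b·Ac: 847/28971·9657/1694 = 1/6 ✓; 3 stages ⇒ order 3.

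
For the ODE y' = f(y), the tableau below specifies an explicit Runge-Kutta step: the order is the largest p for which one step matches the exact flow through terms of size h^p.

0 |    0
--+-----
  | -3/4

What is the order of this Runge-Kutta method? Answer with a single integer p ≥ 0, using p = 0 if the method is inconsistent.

b = (-3/4)
c = (0)
Σ b_i: (-3/4)·1 = -3/4 ≠ 1 ⇒ order 0.

0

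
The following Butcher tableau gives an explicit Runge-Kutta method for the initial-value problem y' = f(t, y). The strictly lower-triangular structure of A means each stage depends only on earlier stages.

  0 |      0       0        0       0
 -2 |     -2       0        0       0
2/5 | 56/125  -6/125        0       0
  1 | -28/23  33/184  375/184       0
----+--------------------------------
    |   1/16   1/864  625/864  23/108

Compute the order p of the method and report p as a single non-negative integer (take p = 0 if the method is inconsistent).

b = (1/16, 1/864, 625/864, 23/108)
c = (0, -2, 2/5, 1)
Ac = (0, 0, 12/125, 21/46)
Σ b_i: 1/16·1 + 1/864·1 + 625/864·1 + 23/108·1 = 1 ✓
b·c: 1/864·(-2) + 625/864·2/5 + 23/108·1 = 1/2 ✓
b·c²: 1/864·4 + 625/864·4/25 + 23/108·1 = 1/3 ✓
b·Ac: 625/864·12/125 + 23/108·21/46 = 1/6 ✓
b·c³: 1/864·(-8) + 625/864·8/125 + 23/108·1 = 1/4 ✓
b·(c∘Ac): 625/864·24/625 + 23/108·21/46 = 1/8 ✓
b·Ac²: 625/864·(-24/125) + 23/108·24/23 = 1/12 ✓
b·A²c: 23/108·9/46 = 1/24 ✓; 4 stages ⇒ order 4.

4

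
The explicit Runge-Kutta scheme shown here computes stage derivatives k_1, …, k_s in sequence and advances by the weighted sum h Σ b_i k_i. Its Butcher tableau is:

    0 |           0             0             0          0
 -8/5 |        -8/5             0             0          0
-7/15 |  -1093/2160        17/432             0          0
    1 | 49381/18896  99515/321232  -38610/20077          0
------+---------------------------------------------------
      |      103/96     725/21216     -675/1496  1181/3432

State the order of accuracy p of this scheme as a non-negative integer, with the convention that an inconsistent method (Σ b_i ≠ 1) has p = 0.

4

b = (103/96, 725/21216, -675/1496, 1181/3432)
c = (0, -8/5, -7/15, 1)
Ac = (0, 0, -17/270, 949/2362)
Σ b_i: 103/96·1 + 725/21216·1 + (-675/1496)·1 + 1181/3432·1 = 1 ✓
b·c: 725/21216·(-8/5) + (-675/1496)·(-7/15) + 1181/3432·1 = 1/2 ✓
b·c²: 725/21216·64/25 + (-675/1496)·49/225 + 1181/3432·1 = 1/3 ✓
b·Ac: (-675/1496)·(-17/270) + 1181/3432·949/2362 = 1/6 ✓
b·c³: 725/21216·(-512/125) + (-675/1496)·(-343/3375) + 1181/3432·1 = 1/4 ✓
b·(c∘Ac): (-675/1496)·119/4050 + 1181/3432·949/2362 = 1/8 ✓
b·Ac²: (-675/1496)·68/675 + 1181/3432·442/1181 = 1/12 ✓
b·A²c: 1181/3432·143/1181 = 1/24 ✓; 4 stages ⇒ order 4.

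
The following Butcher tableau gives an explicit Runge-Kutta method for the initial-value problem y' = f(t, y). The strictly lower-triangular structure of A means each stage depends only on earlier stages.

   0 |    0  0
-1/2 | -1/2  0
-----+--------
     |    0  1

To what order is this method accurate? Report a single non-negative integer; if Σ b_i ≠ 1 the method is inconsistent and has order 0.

b = (0, 1)
c = (0, -1/2)
Σ b_i: 1·1 = 1 ✓
b·c: 1·(-1/2) = -1/2 ≠ 1/2 ⇒ order 1.

1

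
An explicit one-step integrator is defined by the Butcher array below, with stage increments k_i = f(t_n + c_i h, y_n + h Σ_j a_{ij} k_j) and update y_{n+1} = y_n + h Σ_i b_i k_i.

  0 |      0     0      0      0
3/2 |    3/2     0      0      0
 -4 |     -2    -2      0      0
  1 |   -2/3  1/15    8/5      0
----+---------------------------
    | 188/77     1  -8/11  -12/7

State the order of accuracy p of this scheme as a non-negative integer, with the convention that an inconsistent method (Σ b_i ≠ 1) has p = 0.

b = (188/77, 1, -8/11, -12/7)
c = (0, 3/2, -4, 1)
Ac = (0, 0, -3, -63/10)
Σ b_i: 188/77·1 + 1·1 + (-8/11)·1 + (-12/7)·1 = 1 ✓
b·c: 1·3/2 + (-8/11)·(-4) + (-12/7)·1 = 415/154 ≠ 1/2 ⇒ order 1.

1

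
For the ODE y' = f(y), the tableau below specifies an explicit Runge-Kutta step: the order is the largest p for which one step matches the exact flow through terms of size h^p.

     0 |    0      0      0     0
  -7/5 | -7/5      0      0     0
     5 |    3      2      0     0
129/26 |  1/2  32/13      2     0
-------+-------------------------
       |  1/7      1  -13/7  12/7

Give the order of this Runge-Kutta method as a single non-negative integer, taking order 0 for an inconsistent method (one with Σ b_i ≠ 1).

1

b = (1/7, 1, -13/7, 12/7)
c = (0, -7/5, 5, 129/26)
Ac = (0, 0, -14/5, 426/65)
Σ b_i: 1/7·1 + 1·1 + (-13/7)·1 + 12/7·1 = 1 ✓
b·c: 1·(-7/5) + (-13/7)·5 + 12/7·129/26 = -992/455 ≠ 1/2 ⇒ order 1.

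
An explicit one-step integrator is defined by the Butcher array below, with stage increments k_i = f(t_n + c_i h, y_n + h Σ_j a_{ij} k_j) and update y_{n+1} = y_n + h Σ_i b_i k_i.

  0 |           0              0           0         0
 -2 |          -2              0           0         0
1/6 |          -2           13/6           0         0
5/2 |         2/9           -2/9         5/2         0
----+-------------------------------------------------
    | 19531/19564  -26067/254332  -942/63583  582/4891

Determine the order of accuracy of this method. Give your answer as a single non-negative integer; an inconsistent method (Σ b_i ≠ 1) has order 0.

b = (19531/19564, -26067/254332, -942/63583, 582/4891)
c = (0, -2, 1/6, 5/2)
Ac = (0, 0, -13/3, 31/36)
Σ b_i: 19531/19564·1 + (-26067/254332)·1 + (-942/63583)·1 + 582/4891·1 = 1 ✓
b·c: (-26067/254332)·(-2) + (-942/63583)·1/6 + 582/4891·5/2 = 1/2 ✓
b·c²: (-26067/254332)·4 + (-942/63583)·1/36 + 582/4891·25/4 = 1/3 ✓
b·Ac: (-942/63583)·(-13/3) + 582/4891·31/36 = 1/6 ✓
b·c³: (-26067/254332)·(-8) + (-942/63583)·1/216 + 582/4891·125/8 = 235867/88038 ≠ 1/4 ⇒ order 3.
b·(c∘Ac): (-942/63583)·(-13/18) + 582/4891·155/72 = 5221/19564 ≠ 1/8
b·Ac²: (-942/63583)·26/3 + 582/4891·(-59/72) = -13259/58692 ≠ 1/12
b·A²c: 582/4891·(-65/6) = -6305/4891 ≠ 1/24

3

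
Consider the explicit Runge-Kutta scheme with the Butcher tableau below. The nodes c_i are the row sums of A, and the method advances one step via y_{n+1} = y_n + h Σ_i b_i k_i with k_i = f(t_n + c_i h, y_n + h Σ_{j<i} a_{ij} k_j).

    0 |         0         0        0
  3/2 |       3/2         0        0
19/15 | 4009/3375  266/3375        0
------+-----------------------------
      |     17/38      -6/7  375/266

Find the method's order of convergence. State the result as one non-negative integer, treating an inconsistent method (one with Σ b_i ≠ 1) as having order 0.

3

b = (17/38, -6/7, 375/266)
c = (0, 3/2, 19/15)
Ac = (0, 0, 133/1125)
Σ b_i: 17/38·1 + (-6/7)·1 + 375/266·1 = 1 ✓
b·c: (-6/7)·3/2 + 375/266·19/15 = 1/2 ✓
b·c²: (-6/7)·9/4 + 375/266·361/225 = 1/3 ✓
b·Ac: 375/266·133/1125 = 1/6 ✓; 3 stages ⇒ order 3.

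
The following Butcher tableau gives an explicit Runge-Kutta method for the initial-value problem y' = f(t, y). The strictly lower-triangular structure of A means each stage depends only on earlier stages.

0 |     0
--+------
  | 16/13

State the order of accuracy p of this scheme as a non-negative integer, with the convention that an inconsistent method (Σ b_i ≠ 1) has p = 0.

0

b = (16/13)
c = (0)
Σ b_i: 16/13·1 = 16/13 ≠ 1 ⇒ order 0.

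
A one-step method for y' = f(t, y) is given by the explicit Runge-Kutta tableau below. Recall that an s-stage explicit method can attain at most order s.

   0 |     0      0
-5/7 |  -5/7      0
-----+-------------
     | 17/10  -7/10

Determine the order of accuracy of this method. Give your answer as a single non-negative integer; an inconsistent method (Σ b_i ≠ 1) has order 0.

b = (17/10, -7/10)
c = (0, -5/7)
Σ b_i: 17/10·1 + (-7/10)·1 = 1 ✓
b·c: (-7/10)·(-5/7) = 1/2 ✓; 2 stages ⇒ order 2.

2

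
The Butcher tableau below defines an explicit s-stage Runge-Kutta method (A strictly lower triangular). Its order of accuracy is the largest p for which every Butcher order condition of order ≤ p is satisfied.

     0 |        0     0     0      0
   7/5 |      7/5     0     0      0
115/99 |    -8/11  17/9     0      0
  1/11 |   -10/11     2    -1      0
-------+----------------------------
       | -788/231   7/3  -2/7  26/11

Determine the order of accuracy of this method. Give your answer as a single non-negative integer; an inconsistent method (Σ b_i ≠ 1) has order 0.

b = (-788/231, 7/3, -2/7, 26/11)
c = (0, 7/5, 115/99, 1/11)
Ac = (0, 0, 119/45, 811/495)
Σ b_i: (-788/231)·1 + 7/3·1 + (-2/7)·1 + 26/11·1 = 1 ✓
b·c: 7/3·7/5 + (-2/7)·115/99 + 26/11·1/11 = 120049/38115 ≠ 1/2 ⇒ order 1.

1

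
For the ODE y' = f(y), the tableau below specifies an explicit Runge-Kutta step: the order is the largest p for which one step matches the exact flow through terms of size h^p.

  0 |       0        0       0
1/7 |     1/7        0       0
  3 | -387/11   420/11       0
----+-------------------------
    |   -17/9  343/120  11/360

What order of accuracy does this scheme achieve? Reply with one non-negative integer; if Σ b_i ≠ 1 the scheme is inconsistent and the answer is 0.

3

b = (-17/9, 343/120, 11/360)
c = (0, 1/7, 3)
Ac = (0, 0, 60/11)
Σ b_i: (-17/9)·1 + 343/120·1 + 11/360·1 = 1 ✓
b·c: 343/120·1/7 + 11/360·3 = 1/2 ✓
b·c²: 343/120·1/49 + 11/360·9 = 1/3 ✓
b·Ac: 11/360·60/11 = 1/6 ✓; 3 stages ⇒ order 3.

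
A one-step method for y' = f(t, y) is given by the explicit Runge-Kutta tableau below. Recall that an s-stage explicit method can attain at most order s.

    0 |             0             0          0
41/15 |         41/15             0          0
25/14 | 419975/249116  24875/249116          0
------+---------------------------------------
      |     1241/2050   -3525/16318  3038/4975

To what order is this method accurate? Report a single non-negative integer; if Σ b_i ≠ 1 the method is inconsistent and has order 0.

b = (1241/2050, -3525/16318, 3038/4975)
c = (0, 41/15, 25/14)
Ac = (0, 0, 4975/18228)
Σ b_i: 1241/2050·1 + (-3525/16318)·1 + 3038/4975·1 = 1 ✓
b·c: (-3525/16318)·41/15 + 3038/4975·25/14 = 1/2 ✓
b·c²: (-3525/16318)·1681/225 + 3038/4975·625/196 = 1/3 ✓
b·Ac: 3038/4975·4975/18228 = 1/6 ✓; 3 stages ⇒ order 3.

3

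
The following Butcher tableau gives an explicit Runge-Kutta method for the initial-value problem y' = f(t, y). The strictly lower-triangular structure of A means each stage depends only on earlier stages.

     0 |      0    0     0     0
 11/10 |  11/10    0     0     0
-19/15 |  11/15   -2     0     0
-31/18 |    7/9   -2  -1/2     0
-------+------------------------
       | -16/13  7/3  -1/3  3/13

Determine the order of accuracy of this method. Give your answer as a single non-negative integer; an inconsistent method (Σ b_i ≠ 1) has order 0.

1

b = (-16/13, 7/3, -1/3, 3/13)
c = (0, 11/10, -19/15, -31/18)
Ac = (0, 0, -11/5, -47/30)
Σ b_i: (-16/13)·1 + 7/3·1 + (-1/3)·1 + 3/13·1 = 1 ✓
b·c: 7/3·11/10 + (-1/3)·(-19/15) + 3/13·(-31/18) = 1516/585 ≠ 1/2 ⇒ order 1.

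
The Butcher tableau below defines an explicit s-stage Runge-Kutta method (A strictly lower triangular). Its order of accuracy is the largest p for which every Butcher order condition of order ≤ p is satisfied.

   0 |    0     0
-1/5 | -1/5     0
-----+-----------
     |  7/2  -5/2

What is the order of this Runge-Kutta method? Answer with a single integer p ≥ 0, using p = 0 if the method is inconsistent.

2

b = (7/2, -5/2)
c = (0, -1/5)
Σ b_i: 7/2·1 + (-5/2)·1 = 1 ✓
b·c: (-5/2)·(-1/5) = 1/2 ✓; 2 stages ⇒ order 2.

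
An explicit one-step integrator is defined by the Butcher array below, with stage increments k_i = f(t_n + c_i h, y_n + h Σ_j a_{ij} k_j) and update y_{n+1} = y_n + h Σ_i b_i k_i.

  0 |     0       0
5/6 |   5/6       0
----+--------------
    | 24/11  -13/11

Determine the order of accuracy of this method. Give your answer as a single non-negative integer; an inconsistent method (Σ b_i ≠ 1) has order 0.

b = (24/11, -13/11)
c = (0, 5/6)
Σ b_i: 24/11·1 + (-13/11)·1 = 1 ✓
b·c: (-13/11)·5/6 = -65/66 ≠ 1/2 ⇒ order 1.

1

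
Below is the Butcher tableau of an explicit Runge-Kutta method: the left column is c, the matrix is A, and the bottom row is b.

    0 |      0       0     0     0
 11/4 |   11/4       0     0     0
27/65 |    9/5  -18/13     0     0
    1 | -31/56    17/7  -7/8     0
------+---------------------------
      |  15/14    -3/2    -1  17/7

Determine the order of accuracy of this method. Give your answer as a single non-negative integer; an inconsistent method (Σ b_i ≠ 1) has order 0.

b = (15/14, -3/2, -1, 17/7)
c = (0, 11/4, 27/65, 1)
Ac = (0, 0, -99/26, 22987/3640)
Σ b_i: 15/14·1 + (-3/2)·1 + (-1)·1 + 17/7·1 = 1 ✓
b·c: (-3/2)·11/4 + (-1)·27/65 + 17/7·1 = -7687/3640 ≠ 1/2 ⇒ order 1.

1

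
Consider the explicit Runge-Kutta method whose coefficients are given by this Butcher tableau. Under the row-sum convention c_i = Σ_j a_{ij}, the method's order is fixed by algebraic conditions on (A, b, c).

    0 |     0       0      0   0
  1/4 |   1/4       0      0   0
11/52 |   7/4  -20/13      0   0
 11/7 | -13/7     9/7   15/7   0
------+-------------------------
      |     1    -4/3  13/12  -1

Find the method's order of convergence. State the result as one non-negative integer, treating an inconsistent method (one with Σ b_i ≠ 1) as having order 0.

b = (1, -4/3, 13/12, -1)
c = (0, 1/4, 11/52, 11/7)
Ac = (0, 0, -5/13, 141/182)
Σ b_i: 1·1 + (-4/3)·1 + 13/12·1 + (-1)·1 = -1/4 ≠ 1 ⇒ order 0.

0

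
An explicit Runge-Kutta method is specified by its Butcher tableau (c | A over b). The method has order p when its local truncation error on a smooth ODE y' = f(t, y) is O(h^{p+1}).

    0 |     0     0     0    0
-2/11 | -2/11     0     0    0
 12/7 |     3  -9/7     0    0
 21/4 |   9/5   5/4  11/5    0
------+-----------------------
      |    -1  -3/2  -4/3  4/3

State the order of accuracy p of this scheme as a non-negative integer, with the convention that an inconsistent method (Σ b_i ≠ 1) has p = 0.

0

b = (-1, -3/2, -4/3, 4/3)
c = (0, -2/11, 12/7, 21/4)
Ac = (0, 0, 18/77, 2729/770)
Σ b_i: (-1)·1 + (-3/2)·1 + (-4/3)·1 + 4/3·1 = -5/2 ≠ 1 ⇒ order 0.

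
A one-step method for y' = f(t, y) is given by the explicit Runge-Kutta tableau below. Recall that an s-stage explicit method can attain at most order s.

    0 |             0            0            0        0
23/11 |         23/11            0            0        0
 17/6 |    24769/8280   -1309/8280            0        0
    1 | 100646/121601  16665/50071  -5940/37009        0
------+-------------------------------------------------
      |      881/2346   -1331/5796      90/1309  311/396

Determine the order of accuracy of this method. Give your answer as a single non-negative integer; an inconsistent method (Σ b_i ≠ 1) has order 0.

b = (881/2346, -1331/5796, 90/1309, 311/396)
c = (0, 23/11, 17/6, 1)
Ac = (0, 0, -119/360, 75/311)
Σ b_i: 881/2346·1 + (-1331/5796)·1 + 90/1309·1 + 311/396·1 = 1 ✓
b·c: (-1331/5796)·23/11 + 90/1309·17/6 + 311/396·1 = 1/2 ✓
b·c²: (-1331/5796)·529/121 + 90/1309·289/36 + 311/396·1 = 1/3 ✓
b·Ac: 90/1309·(-119/360) + 311/396·75/311 = 1/6 ✓
b·c³: (-1331/5796)·12167/1331 + 90/1309·4913/216 + 311/396·1 = 1/4 ✓
b·(c∘Ac): 90/1309·(-2023/2160) + 311/396·75/311 = 1/8 ✓
b·Ac²: 90/1309·(-2737/3960) + 311/396·570/3421 = 1/12 ✓
b·A²c: 311/396·33/622 = 1/24 ✓; 4 stages ⇒ order 4.

4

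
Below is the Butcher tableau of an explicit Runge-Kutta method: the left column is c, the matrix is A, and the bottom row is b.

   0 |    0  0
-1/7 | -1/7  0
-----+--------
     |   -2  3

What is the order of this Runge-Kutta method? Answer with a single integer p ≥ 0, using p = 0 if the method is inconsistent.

1

b = (-2, 3)
c = (0, -1/7)
Σ b_i: (-2)·1 + 3·1 = 1 ✓
b·c: 3·(-1/7) = -3/7 ≠ 1/2 ⇒ order 1.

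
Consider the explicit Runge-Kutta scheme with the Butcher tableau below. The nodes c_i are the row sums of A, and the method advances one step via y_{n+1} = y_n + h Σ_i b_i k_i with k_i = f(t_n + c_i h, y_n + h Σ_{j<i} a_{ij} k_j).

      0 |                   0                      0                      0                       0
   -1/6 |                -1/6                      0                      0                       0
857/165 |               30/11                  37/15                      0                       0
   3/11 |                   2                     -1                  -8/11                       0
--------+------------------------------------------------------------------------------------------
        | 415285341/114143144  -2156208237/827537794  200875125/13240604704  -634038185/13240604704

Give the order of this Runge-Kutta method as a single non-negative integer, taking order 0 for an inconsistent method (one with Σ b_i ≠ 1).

b = (415285341/114143144, -2156208237/827537794, 200875125/13240604704, -634038185/13240604704)
c = (0, -1/6, 857/165, 3/11)
Ac = (0, 0, -37/90, -4369/1210)
Σ b_i: 415285341/114143144·1 + (-2156208237/827537794)·1 + 200875125/13240604704·1 + (-634038185/13240604704)·1 = 1 ✓
b·c: (-2156208237/827537794)·(-1/6) + 200875125/13240604704·857/165 + (-634038185/13240604704)·3/11 = 1/2 ✓
b·c²: (-2156208237/827537794)·1/36 + 200875125/13240604704·734449/27225 + (-634038185/13240604704)·9/121 = 1/3 ✓
b·Ac: 200875125/13240604704·(-37/90) + (-634038185/13240604704)·(-4369/1210) = 1/6 ✓
b·c³: (-2156208237/827537794)·(-1/216) + 200875125/13240604704·629422793/4492125 + (-634038185/13240604704)·27/1331 = 48292992793/22600342512 ≠ 1/4 ⇒ order 3.
b·(c∘Ac): 200875125/13240604704·(-31709/14850) + (-634038185/13240604704)·(-13107/13310) = 333599531/22600342512 ≠ 1/8
b·Ac²: 200875125/13240604704·37/540 + (-634038185/13240604704)·(-23535643/1197900) = 17738890313/18833618760 ≠ 1/12
b·A²c: (-634038185/13240604704)·148/495 = -426534779/29791360584 ≠ 1/24

3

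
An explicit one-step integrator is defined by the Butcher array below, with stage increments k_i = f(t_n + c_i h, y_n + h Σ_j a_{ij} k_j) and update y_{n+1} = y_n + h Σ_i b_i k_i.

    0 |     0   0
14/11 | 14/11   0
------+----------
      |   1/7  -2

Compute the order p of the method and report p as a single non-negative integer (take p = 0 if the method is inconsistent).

b = (1/7, -2)
c = (0, 14/11)
Σ b_i: 1/7·1 + (-2)·1 = -13/7 ≠ 1 ⇒ order 0.

0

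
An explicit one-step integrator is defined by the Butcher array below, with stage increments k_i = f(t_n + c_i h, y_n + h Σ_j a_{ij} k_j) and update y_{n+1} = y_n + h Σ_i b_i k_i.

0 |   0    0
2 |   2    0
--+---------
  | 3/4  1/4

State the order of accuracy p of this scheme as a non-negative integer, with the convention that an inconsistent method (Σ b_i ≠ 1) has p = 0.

b = (3/4, 1/4)
c = (0, 2)
Σ b_i: 3/4·1 + 1/4·1 = 1 ✓
b·c: 1/4·2 = 1/2 ✓; 2 stages ⇒ order 2.

2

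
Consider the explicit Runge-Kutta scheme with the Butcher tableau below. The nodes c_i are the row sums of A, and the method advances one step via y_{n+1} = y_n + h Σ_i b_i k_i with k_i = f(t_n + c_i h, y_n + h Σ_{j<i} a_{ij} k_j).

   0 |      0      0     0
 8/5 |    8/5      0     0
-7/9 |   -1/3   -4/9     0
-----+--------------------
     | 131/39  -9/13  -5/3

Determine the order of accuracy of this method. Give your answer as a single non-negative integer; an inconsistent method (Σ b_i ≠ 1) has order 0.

b = (131/39, -9/13, -5/3)
c = (0, 8/5, -7/9)
Ac = (0, 0, -32/45)
Σ b_i: 131/39·1 + (-9/13)·1 + (-5/3)·1 = 1 ✓
b·c: (-9/13)·8/5 + (-5/3)·(-7/9) = 331/1755 ≠ 1/2 ⇒ order 1.

1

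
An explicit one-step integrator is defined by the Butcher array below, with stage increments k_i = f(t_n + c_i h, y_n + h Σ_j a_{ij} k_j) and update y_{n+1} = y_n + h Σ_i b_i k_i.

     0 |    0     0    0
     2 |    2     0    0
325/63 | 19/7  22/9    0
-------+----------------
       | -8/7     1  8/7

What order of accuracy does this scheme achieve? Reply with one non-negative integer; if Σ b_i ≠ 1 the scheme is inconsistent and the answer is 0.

b = (-8/7, 1, 8/7)
c = (0, 2, 325/63)
Ac = (0, 0, 44/9)
Σ b_i: (-8/7)·1 + 1·1 + 8/7·1 = 1 ✓
b·c: 1·2 + 8/7·325/63 = 3482/441 ≠ 1/2 ⇒ order 1.

1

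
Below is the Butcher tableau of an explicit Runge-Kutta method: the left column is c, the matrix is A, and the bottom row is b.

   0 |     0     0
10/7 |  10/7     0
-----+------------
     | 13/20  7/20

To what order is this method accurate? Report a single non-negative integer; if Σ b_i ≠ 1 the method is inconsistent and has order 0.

b = (13/20, 7/20)
c = (0, 10/7)
Σ b_i: 13/20·1 + 7/20·1 = 1 ✓
b·c: 7/20·10/7 = 1/2 ✓; 2 stages ⇒ order 2.

2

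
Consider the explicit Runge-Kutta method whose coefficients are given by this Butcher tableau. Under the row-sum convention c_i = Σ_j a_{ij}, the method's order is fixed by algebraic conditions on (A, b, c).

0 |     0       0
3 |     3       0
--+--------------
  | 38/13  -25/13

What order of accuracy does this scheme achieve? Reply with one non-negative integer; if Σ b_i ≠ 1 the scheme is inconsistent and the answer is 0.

b = (38/13, -25/13)
c = (0, 3)
Σ b_i: 38/13·1 + (-25/13)·1 = 1 ✓
b·c: (-25/13)·3 = -75/13 ≠ 1/2 ⇒ order 1.

1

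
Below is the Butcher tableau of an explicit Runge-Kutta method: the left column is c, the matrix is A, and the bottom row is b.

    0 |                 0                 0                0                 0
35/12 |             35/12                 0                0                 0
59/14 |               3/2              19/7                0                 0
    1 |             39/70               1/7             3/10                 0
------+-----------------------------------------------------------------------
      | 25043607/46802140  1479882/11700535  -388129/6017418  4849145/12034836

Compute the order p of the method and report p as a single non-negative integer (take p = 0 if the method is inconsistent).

3

b = (25043607/46802140, 1479882/11700535, -388129/6017418, 4849145/12034836)
c = (0, 35/12, 59/14, 1)
Ac = (0, 0, 95/12, 353/210)
Σ b_i: 25043607/46802140·1 + 1479882/11700535·1 + (-388129/6017418)·1 + 4849145/12034836·1 = 1 ✓
b·c: 1479882/11700535·35/12 + (-388129/6017418)·59/14 + 4849145/12034836·1 = 1/2 ✓
b·c²: 1479882/11700535·1225/144 + (-388129/6017418)·3481/196 + 4849145/12034836·1 = 1/3 ✓
b·Ac: (-388129/6017418)·95/12 + 4849145/12034836·353/210 = 1/6 ✓
b·c³: 1479882/11700535·42875/1728 + (-388129/6017418)·205379/2744 + 4849145/12034836·1 = -867063973/673950816 ≠ 1/4 ⇒ order 3.
b·(c∘Ac): (-388129/6017418)·5605/168 + 4849145/12034836·353/210 = -7887639/5348816 ≠ 1/8
b·Ac²: (-388129/6017418)·3325/144 + 4849145/12034836·230849/35280 = 1546225717/1347901632 ≠ 1/12
b·A²c: 4849145/12034836·19/8 = 92133755/96278688 ≠ 1/24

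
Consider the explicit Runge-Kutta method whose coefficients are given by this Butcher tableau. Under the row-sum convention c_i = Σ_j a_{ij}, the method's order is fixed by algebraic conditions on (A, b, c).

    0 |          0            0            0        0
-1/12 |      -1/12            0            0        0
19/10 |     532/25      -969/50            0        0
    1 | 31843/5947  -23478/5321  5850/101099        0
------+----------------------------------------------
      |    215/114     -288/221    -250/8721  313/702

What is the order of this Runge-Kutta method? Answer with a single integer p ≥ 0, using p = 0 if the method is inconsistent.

4

b = (215/114, -288/221, -250/8721, 313/702)
c = (0, -1/12, 19/10, 1)
Ac = (0, 0, 323/200, 299/626)
Σ b_i: 215/114·1 + (-288/221)·1 + (-250/8721)·1 + 313/702·1 = 1 ✓
b·c: (-288/221)·(-1/12) + (-250/8721)·19/10 + 313/702·1 = 1/2 ✓
b·c²: (-288/221)·1/144 + (-250/8721)·361/100 + 313/702·1 = 1/3 ✓
b·Ac: (-250/8721)·323/200 + 313/702·299/626 = 1/6 ✓
b·c³: (-288/221)·(-1/1728) + (-250/8721)·6859/1000 + 313/702·1 = 1/4 ✓
b·(c∘Ac): (-250/8721)·6137/2000 + 313/702·299/626 = 1/8 ✓
b·Ac²: (-250/8721)·(-323/2400) + 313/702·1339/7512 = 1/12 ✓
b·A²c: 313/702·117/1252 = 1/24 ✓; 4 stages ⇒ order 4.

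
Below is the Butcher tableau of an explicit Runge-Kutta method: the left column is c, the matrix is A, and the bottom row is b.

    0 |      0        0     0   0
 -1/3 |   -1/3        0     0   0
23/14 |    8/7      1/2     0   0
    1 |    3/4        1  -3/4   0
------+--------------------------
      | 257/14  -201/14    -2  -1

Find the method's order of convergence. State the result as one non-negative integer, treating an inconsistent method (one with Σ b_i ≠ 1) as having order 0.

b = (257/14, -201/14, -2, -1)
c = (0, -1/3, 23/14, 1)
Ac = (0, 0, -1/6, -263/168)
Σ b_i: 257/14·1 + (-201/14)·1 + (-2)·1 + (-1)·1 = 1 ✓
b·c: (-201/14)·(-1/3) + (-2)·23/14 + (-1)·1 = 1/2 ✓
b·c²: (-201/14)·1/9 + (-2)·529/196 + (-1)·1 = -1175/147 ≠ 1/3 ⇒ order 2.
b·Ac: (-2)·(-1/6) + (-1)·(-263/168) = 319/168 ≠ 1/6

2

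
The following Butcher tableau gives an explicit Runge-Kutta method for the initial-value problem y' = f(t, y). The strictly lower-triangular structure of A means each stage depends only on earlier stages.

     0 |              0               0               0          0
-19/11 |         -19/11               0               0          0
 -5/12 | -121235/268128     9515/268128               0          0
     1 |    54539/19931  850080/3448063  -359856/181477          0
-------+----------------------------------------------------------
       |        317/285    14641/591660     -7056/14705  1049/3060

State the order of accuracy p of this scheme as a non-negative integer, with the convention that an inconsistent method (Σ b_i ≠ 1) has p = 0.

4

b = (317/285, 14641/591660, -7056/14705, 1049/3060)
c = (0, -19/11, -5/12, 1)
Ac = (0, 0, -865/14112, 420/1049)
Σ b_i: 317/285·1 + 14641/591660·1 + (-7056/14705)·1 + 1049/3060·1 = 1 ✓
b·c: 14641/591660·(-19/11) + (-7056/14705)·(-5/12) + 1049/3060·1 = 1/2 ✓
b·c²: 14641/591660·361/121 + (-7056/14705)·25/144 + 1049/3060·1 = 1/3 ✓
b·Ac: (-7056/14705)·(-865/14112) + 1049/3060·420/1049 = 1/6 ✓
b·c³: 14641/591660·(-6859/1331) + (-7056/14705)·(-125/1728) + 1049/3060·1 = 1/4 ✓
b·(c∘Ac): (-7056/14705)·4325/169344 + 1049/3060·420/1049 = 1/8 ✓
b·Ac²: (-7056/14705)·16435/155232 + 1049/3060·4515/11539 = 1/12 ✓
b·A²c: 1049/3060·255/2098 = 1/24 ✓; 4 stages ⇒ order 4.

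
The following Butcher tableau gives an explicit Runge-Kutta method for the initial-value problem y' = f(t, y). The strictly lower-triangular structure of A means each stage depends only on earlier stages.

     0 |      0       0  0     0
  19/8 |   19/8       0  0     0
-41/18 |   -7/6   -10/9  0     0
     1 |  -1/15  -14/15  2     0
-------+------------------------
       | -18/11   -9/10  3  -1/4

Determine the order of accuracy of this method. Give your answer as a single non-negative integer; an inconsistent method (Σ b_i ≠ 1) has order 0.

b = (-18/11, -9/10, 3, -1/4)
c = (0, 19/8, -41/18, 1)
Ac = (0, 0, -95/36, -1219/180)
Σ b_i: (-18/11)·1 + (-9/10)·1 + 3·1 + (-1/4)·1 = 47/220 ≠ 1 ⇒ order 0.

0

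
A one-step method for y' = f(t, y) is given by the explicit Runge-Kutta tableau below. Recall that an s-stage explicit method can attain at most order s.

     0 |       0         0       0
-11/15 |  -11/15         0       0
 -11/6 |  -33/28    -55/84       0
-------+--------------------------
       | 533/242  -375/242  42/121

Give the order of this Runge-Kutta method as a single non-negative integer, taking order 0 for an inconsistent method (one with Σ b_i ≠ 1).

3

b = (533/242, -375/242, 42/121)
c = (0, -11/15, -11/6)
Ac = (0, 0, 121/252)
Σ b_i: 533/242·1 + (-375/242)·1 + 42/121·1 = 1 ✓
b·c: (-375/242)·(-11/15) + 42/121·(-11/6) = 1/2 ✓
b·c²: (-375/242)·121/225 + 42/121·121/36 = 1/3 ✓
b·Ac: 42/121·121/252 = 1/6 ✓; 3 stages ⇒ order 3.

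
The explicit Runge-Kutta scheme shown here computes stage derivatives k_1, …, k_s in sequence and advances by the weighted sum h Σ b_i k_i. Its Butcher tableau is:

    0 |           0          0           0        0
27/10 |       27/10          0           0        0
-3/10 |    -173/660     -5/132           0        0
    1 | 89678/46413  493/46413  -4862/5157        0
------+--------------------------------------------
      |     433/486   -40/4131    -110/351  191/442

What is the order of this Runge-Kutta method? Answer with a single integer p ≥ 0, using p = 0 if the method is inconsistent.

4

b = (433/486, -40/4131, -110/351, 191/442)
c = (0, 27/10, -3/10, 1)
Ac = (0, 0, -9/88, 119/382)
Σ b_i: 433/486·1 + (-40/4131)·1 + (-110/351)·1 + 191/442·1 = 1 ✓
b·c: (-40/4131)·27/10 + (-110/351)·(-3/10) + 191/442·1 = 1/2 ✓
b·c²: (-40/4131)·729/100 + (-110/351)·9/100 + 191/442·1 = 1/3 ✓
b·Ac: (-110/351)·(-9/88) + 191/442·119/382 = 1/6 ✓
b·c³: (-40/4131)·19683/1000 + (-110/351)·(-27/1000) + 191/442·1 = 1/4 ✓
b·(c∘Ac): (-110/351)·27/880 + 191/442·119/382 = 1/8 ✓
b·Ac²: (-110/351)·(-243/880) + 191/442·(-17/2292) = 1/12 ✓
b·A²c: 191/442·221/2292 = 1/24 ✓; 4 stages ⇒ order 4.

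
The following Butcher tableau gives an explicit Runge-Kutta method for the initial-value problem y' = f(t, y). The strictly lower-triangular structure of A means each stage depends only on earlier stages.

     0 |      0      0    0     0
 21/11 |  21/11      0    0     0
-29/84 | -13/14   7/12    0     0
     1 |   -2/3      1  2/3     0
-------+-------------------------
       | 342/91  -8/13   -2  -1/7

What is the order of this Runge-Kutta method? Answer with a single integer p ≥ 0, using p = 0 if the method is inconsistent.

b = (342/91, -8/13, -2, -1/7)
c = (0, 21/11, -29/84, 1)
Ac = (0, 0, 49/44, 2327/1386)
Σ b_i: 342/91·1 + (-8/13)·1 + (-2)·1 + (-1/7)·1 = 1 ✓
b·c: (-8/13)·21/11 + (-2)·(-29/84) + (-1/7)·1 = -3767/6006 ≠ 1/2 ⇒ order 1.

1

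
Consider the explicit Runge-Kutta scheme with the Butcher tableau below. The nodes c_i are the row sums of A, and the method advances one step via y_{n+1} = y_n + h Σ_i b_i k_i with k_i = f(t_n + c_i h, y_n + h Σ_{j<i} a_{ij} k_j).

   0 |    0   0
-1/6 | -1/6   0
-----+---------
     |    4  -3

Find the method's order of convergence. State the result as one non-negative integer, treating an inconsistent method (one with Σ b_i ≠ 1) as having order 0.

b = (4, -3)
c = (0, -1/6)
Σ b_i: 4·1 + (-3)·1 = 1 ✓
b·c: (-3)·(-1/6) = 1/2 ✓; 2 stages ⇒ order 2.

2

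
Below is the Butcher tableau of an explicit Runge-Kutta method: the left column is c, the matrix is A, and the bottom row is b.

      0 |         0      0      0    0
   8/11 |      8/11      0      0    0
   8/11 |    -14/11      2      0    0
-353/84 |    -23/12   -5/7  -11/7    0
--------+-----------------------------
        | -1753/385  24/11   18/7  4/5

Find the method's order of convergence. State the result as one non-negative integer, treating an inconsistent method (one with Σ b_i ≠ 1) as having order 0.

b = (-1753/385, 24/11, 18/7, 4/5)
c = (0, 8/11, 8/11, -353/84)
Ac = (0, 0, 16/11, -128/77)
Σ b_i: (-1753/385)·1 + 24/11·1 + 18/7·1 + 4/5·1 = 1 ✓
b·c: 24/11·8/11 + 18/7·8/11 + 4/5·(-353/84) = 1207/12705 ≠ 1/2 ⇒ order 1.

1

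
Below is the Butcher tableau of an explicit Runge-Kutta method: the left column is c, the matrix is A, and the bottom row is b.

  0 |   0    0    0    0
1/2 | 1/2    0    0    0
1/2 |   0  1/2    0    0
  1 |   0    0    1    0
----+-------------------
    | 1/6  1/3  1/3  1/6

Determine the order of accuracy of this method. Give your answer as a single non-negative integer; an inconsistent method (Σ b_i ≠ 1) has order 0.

b = (1/6, 1/3, 1/3, 1/6)
c = (0, 1/2, 1/2, 1)
Ac = (0, 0, 1/4, 1/2)
Σ b_i: 1/6·1 + 1/3·1 + 1/3·1 + 1/6·1 = 1 ✓
b·c: 1/3·1/2 + 1/3·1/2 + 1/6·1 = 1/2 ✓
b·c²: 1/3·1/4 + 1/3·1/4 + 1/6·1 = 1/3 ✓
b·Ac: 1/3·1/4 + 1/6·1/2 = 1/6 ✓
b·c³: 1/3·1/8 + 1/3·1/8 + 1/6·1 = 1/4 ✓
b·(c∘Ac): 1/3·1/8 + 1/6·1/2 = 1/8 ✓
b·Ac²: 1/3·1/8 + 1/6·1/4 = 1/12 ✓
b·A²c: 1/6·1/4 = 1/24 ✓; 4 stages ⇒ order 4.

4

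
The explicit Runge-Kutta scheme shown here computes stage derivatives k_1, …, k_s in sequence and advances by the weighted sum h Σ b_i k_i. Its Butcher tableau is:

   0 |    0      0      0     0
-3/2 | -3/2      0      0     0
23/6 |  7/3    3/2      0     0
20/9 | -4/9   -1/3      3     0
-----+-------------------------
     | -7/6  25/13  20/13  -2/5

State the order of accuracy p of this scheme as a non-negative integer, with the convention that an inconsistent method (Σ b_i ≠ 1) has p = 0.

0

b = (-7/6, 25/13, 20/13, -2/5)
c = (0, -3/2, 23/6, 20/9)
Ac = (0, 0, -9/4, 12)
Σ b_i: (-7/6)·1 + 25/13·1 + 20/13·1 + (-2/5)·1 = 739/390 ≠ 1 ⇒ order 0.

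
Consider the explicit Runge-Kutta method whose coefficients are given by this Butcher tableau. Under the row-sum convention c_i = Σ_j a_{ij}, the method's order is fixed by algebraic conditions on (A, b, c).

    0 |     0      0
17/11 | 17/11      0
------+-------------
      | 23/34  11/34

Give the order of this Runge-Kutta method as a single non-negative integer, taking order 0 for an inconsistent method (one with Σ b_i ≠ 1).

b = (23/34, 11/34)
c = (0, 17/11)
Σ b_i: 23/34·1 + 11/34·1 = 1 ✓
b·c: 11/34·17/11 = 1/2 ✓; 2 stages ⇒ order 2.

2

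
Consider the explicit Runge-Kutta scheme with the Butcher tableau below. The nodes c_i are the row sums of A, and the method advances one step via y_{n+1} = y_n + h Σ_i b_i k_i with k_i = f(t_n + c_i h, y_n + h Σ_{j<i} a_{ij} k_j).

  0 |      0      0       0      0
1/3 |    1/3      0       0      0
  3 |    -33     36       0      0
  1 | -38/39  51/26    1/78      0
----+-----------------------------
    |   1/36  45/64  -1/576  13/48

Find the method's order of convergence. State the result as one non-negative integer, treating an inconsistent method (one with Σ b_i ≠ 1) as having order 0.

b = (1/36, 45/64, -1/576, 13/48)
c = (0, 1/3, 3, 1)
Ac = (0, 0, 12, 9/13)
Σ b_i: 1/36·1 + 45/64·1 + (-1/576)·1 + 13/48·1 = 1 ✓
b·c: 45/64·1/3 + (-1/576)·3 + 13/48·1 = 1/2 ✓
b·c²: 45/64·1/9 + (-1/576)·9 + 13/48·1 = 1/3 ✓
b·Ac: (-1/576)·12 + 13/48·9/13 = 1/6 ✓
b·c³: 45/64·1/27 + (-1/576)·27 + 13/48·1 = 1/4 ✓
b·(c∘Ac): (-1/576)·36 + 13/48·9/13 = 1/8 ✓
b·Ac²: (-1/576)·4 + 13/48·1/3 = 1/12 ✓
b·A²c: 13/48·2/13 = 1/24 ✓; 4 stages ⇒ order 4.

4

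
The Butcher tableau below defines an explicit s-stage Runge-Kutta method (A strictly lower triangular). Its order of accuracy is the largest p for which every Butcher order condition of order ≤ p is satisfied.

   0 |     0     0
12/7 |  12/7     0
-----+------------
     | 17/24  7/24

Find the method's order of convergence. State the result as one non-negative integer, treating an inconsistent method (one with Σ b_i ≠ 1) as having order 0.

b = (17/24, 7/24)
c = (0, 12/7)
Σ b_i: 17/24·1 + 7/24·1 = 1 ✓
b·c: 7/24·12/7 = 1/2 ✓; 2 stages ⇒ order 2.

2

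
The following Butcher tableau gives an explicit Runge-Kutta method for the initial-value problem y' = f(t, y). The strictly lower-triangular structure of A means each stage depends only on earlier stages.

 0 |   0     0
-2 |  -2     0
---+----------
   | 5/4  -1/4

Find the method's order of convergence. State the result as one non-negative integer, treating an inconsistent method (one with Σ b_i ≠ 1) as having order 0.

b = (5/4, -1/4)
c = (0, -2)
Σ b_i: 5/4·1 + (-1/4)·1 = 1 ✓
b·c: (-1/4)·(-2) = 1/2 ✓; 2 stages ⇒ order 2.

2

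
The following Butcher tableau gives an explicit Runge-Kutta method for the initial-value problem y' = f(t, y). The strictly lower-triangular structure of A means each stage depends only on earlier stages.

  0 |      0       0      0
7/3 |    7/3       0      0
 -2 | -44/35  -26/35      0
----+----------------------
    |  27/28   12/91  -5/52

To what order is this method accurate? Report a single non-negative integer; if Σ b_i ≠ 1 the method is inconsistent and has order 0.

b = (27/28, 12/91, -5/52)
c = (0, 7/3, -2)
Ac = (0, 0, -26/15)
Σ b_i: 27/28·1 + 12/91·1 + (-5/52)·1 = 1 ✓
b·c: 12/91·7/3 + (-5/52)·(-2) = 1/2 ✓
b·c²: 12/91·49/9 + (-5/52)·4 = 1/3 ✓
b·Ac: (-5/52)·(-26/15) = 1/6 ✓; 3 stages ⇒ order 3.

3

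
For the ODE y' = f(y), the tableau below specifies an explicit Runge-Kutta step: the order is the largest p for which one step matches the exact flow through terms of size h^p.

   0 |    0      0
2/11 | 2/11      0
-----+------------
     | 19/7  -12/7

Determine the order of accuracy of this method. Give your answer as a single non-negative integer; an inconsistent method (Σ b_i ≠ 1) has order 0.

1

b = (19/7, -12/7)
c = (0, 2/11)
Σ b_i: 19/7·1 + (-12/7)·1 = 1 ✓
b·c: (-12/7)·2/11 = -24/77 ≠ 1/2 ⇒ order 1.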